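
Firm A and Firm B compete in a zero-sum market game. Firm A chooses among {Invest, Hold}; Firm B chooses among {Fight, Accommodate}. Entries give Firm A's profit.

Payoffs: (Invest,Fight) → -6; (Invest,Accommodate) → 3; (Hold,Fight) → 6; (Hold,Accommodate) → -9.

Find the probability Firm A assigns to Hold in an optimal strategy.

3/8

Row minima: Invest → -6, Hold → -9; maximin = -6.
Column maxima: Fight → 6, Accommodate → 3; minimax = 3.
-6 ≠ 3, so there is no saddle point; optimal play is mixed.
Let Firm A play Invest with probability p. Expected payoff against Fight: (-6)p + 6(1−p) = −12p + 6; against Accommodate: 3p + (-9)(1−p) = 12p − 9.
Setting these equal: −12p + 6 = 12p − 9 ⇒ −24p = -15 ⇒ p = 5/8, and the value is (-12)·(5/8) + 6 = -3/2.
For Firm B: with q = P(Fight), equating Invest's and Hold's payoffs gives −9q + 3 = 15q − 9 ⇒ q = 1/2.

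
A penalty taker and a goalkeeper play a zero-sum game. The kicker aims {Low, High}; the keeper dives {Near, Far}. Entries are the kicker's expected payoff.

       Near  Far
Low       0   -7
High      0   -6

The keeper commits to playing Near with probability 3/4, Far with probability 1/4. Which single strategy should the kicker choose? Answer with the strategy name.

High

Expected payoff of Low: (3/4)·0 + (1/4)·(-7) = -7/4.
Expected payoff of High: (3/4)·0 + (1/4)·(-6) = -3/2.
The largest is -3/2, so the kicker's best response is High.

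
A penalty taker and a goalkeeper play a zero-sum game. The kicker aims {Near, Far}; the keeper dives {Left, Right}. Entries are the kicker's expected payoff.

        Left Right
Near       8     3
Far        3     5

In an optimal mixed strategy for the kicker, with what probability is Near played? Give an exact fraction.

Row minima: Near → 3, Far → 3; maximin = 3.
Column maxima: Left → 8, Right → 5; minimax = 5.
3 ≠ 5, so there is no saddle point; optimal play is mixed.
Let the kicker play Near with probability p. Expected payoff against Left: 8p + 3(1−p) = 5p + 3; against Right: 3p + 5(1−p) = −2p + 5.
Setting these equal: 5p + 3 = −2p + 5 ⇒ 7p = 2 ⇒ p = 2/7, and the value is (5)·(2/7) + 3 = 31/7.
For the keeper: with q = P(Left), equating Near's and Far's payoffs gives 5q + 3 = −2q + 5 ⇒ q = 2/7.

2/7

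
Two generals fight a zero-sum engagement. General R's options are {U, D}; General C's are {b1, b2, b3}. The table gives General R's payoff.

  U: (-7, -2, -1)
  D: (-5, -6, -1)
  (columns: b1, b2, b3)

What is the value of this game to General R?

Row minima: U → -7, D → -6; maximin = -6.
Column maxima: b1 → -5, b2 → -2, b3 → -1; minimax = -5.
-6 ≠ -5, so there is no saddle point; optimal play is mixed.
b3 is strictly dominated by b1 (it gives General R strictly more in every row), so General C never plays it.
On the remaining 2×2 (U, D vs b1, b2):
Let General R play U with probability p. Expected payoff against b1: (-7)p + (-5)(1−p) = −2p − 5; against b2: (-2)p + (-6)(1−p) = 4p − 6.
Setting these equal: −2p − 5 = 4p − 6 ⇒ −6p = -1 ⇒ p = 1/6, and the value is (-2)·(1/6) − 5 = -16/3.
For General C: with q = P(b1), equating U's and D's payoffs gives −5q − 2 = q − 6 ⇒ q = 2/3.

-16/3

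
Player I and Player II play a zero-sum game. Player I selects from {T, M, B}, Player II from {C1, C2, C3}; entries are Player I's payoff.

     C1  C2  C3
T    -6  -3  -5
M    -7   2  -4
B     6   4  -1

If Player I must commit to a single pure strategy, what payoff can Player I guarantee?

-1

Row minima: T → -6, M → -7, B → -1.
The best of these is -1.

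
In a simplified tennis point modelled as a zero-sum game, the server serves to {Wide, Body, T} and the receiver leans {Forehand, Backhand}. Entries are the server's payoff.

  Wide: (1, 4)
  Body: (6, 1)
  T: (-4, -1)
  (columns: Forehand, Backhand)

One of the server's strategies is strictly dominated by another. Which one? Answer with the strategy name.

Wide gives a strictly higher payoff than T against every column: 1 > -4, 4 > -1.
So T is strictly dominated and the server never plays it.

T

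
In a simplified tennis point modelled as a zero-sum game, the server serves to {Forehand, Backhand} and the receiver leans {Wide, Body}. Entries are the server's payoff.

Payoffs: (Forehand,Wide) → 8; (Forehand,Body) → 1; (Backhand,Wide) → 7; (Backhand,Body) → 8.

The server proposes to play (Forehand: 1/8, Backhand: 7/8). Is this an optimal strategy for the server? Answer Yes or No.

Against Wide this mix gives (1/8)·8 + (7/8)·7 = 57/8.
Against Body this mix gives (1/8)·1 + (7/8)·8 = 57/8.
All of the receiver's active replies (Wide, Body) yield 57/8, and no column does worse for the server. The mix makes the receiver indifferent and guarantees 57/8, so it is optimal.

Yes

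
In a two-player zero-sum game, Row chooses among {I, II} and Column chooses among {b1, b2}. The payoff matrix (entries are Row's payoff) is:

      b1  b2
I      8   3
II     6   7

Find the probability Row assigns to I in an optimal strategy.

Row minima: I → 3, II → 6; maximin = 6.
Column maxima: b1 → 8, b2 → 7; minimax = 7.
6 ≠ 7, so there is no saddle point; optimal play is mixed.
Let Row play I with probability p. Expected payoff against b1: 8p + 6(1−p) = 2p + 6; against b2: 3p + 7(1−p) = −4p + 7.
Setting these equal: 2p + 6 = −4p + 7 ⇒ 6p = 1 ⇒ p = 1/6, and the value is (2)·(1/6) + 6 = 19/3.
For Column: with q = P(b1), equating I's and II's payoffs gives 5q + 3 = −q + 7 ⇒ q = 2/3.

1/6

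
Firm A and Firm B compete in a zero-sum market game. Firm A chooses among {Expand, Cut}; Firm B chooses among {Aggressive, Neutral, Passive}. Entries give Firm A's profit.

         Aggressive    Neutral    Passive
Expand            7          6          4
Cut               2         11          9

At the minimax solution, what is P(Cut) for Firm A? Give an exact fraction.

3/10

Row minima: Expand → 4, Cut → 2; maximin = 4.
Column maxima: Aggressive → 7, Neutral → 11, Passive → 9; minimax = 7.
4 ≠ 7, so there is no saddle point; optimal play is mixed.
Neutral is strictly dominated by Passive (it gives Firm A strictly more in every row), so Firm B never plays it.
On the remaining 2×2 (Expand, Cut vs Aggressive, Passive):
Let Firm A play Expand with probability p. Expected payoff against Aggressive: 7p + 2(1−p) = 5p + 2; against Passive: 4p + 9(1−p) = −5p + 9.
Setting these equal: 5p + 2 = −5p + 9 ⇒ 10p = 7 ⇒ p = 7/10, and the value is (5)·(7/10) + 2 = 11/2.
For Firm B: with q = P(Aggressive), equating Expand's and Cut's payoffs gives 3q + 4 = −7q + 9 ⇒ q = 1/2.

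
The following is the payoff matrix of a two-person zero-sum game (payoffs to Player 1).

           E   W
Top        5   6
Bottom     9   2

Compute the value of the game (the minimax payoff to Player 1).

Row minima: Top → 5, Bottom → 2; maximin = 5.
Column maxima: E → 9, W → 6; minimax = 6.
5 ≠ 6, so there is no saddle point; optimal play is mixed.
Let Player 1 play Top with probability p. Expected payoff against E: 5p + 9(1−p) = −4p + 9; against W: 6p + 2(1−p) = 4p + 2.
Setting these equal: −4p + 9 = 4p + 2 ⇒ −8p = -7 ⇒ p = 7/8, and the value is (-4)·(7/8) + 9 = 11/2.
For Player 2: with q = P(E), equating Top's and Bottom's payoffs gives −q + 6 = 7q + 2 ⇒ q = 1/2.

11/2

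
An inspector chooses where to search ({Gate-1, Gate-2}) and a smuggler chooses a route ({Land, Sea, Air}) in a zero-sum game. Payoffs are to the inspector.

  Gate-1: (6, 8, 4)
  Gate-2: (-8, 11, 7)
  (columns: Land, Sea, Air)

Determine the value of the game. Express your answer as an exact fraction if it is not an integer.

Row minima: Gate-1 → 4, Gate-2 → -8; maximin = 4.
Column maxima: Land → 6, Sea → 11, Air → 7; minimax = 6.
4 ≠ 6, so there is no saddle point; optimal play is mixed.
Sea is strictly dominated by Land (it gives the inspector strictly more in every row), so the smuggler never plays it.
On the remaining 2×2 (Gate-1, Gate-2 vs Land, Air):
Let the inspector play Gate-1 with probability p. Expected payoff against Land: 6p + (-8)(1−p) = 14p − 8; against Air: 4p + 7(1−p) = −3p + 7.
Setting these equal: 14p − 8 = −3p + 7 ⇒ 17p = 15 ⇒ p = 15/17, and the value is (14)·(15/17) − 8 = 74/17.
For the smuggler: with q = P(Land), equating Gate-1's and Gate-2's payoffs gives 2q + 4 = −15q + 7 ⇒ q = 3/17.

74/17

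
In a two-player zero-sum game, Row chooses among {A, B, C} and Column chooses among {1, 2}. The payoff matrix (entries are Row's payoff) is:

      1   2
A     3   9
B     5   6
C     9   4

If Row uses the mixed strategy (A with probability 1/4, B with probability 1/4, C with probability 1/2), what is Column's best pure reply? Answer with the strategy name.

If Column plays 1, Row's expected payoff is (1/4)·3 + (1/4)·5 + (1/2)·9 = 13/2.
If Column plays 2, Row's expected payoff is (1/4)·9 + (1/4)·6 + (1/2)·4 = 23/4.
Column minimizes Row's payoff; the smallest is 23/4, so the best response is 2.

2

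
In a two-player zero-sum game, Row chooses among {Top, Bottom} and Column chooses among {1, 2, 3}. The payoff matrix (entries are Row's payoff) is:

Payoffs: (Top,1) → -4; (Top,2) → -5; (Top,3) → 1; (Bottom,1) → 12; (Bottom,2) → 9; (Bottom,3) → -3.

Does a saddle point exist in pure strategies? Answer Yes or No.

Row minima: Top → -5, Bottom → -3; maximin = -3.
Column maxima: 1 → 12, 2 → 9, 3 → 1; minimax = 1.
-3 ≠ 1, so no pure-strategy equilibrium exists.

No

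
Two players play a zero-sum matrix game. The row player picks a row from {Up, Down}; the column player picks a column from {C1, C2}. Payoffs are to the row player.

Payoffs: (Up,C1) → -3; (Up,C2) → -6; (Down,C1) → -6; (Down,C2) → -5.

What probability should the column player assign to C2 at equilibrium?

Row minima: Up → -6, Down → -6; maximin = -6.
Column maxima: C1 → -3, C2 → -5; minimax = -5.
-6 ≠ -5, so there is no saddle point; optimal play is mixed.
Let the row player play Up with probability p. Expected payoff against C1: (-3)p + (-6)(1−p) = 3p − 6; against C2: (-6)p + (-5)(1−p) = −p − 5.
Setting these equal: 3p − 6 = −p − 5 ⇒ 4p = 1 ⇒ p = 1/4, and the value is (3)·(1/4) − 6 = -21/4.
For the column player: with q = P(C1), equating Up's and Down's payoffs gives 3q − 6 = −q − 5 ⇒ q = 1/4.

3/4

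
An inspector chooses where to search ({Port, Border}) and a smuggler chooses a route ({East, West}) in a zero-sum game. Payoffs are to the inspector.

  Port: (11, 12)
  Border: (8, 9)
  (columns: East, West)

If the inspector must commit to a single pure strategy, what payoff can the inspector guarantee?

Row minima: Port → 11, Border → 8.
The best of these is 11.

11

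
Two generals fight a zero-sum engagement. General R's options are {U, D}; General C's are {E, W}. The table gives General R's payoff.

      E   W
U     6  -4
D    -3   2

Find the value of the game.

0

Row minima: U → -4, D → -3; maximin = -3.
Column maxima: E → 6, W → 2; minimax = 2.
-3 ≠ 2, so there is no saddle point; optimal play is mixed.
Let General R play U with probability p. Expected payoff against E: 6p + (-3)(1−p) = 9p − 3; against W: (-4)p + 2(1−p) = −6p + 2.
Setting these equal: 9p − 3 = −6p + 2 ⇒ 15p = 5 ⇒ p = 1/3, and the value is (9)·(1/3) − 3 = 0.
For General C: with q = P(E), equating U's and D's payoffs gives 10q − 4 = −5q + 2 ⇒ q = 2/5.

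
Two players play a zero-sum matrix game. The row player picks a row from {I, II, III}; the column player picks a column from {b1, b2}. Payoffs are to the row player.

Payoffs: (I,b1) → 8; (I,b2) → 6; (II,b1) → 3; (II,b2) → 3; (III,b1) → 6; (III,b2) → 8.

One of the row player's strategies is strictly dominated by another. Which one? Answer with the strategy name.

I gives a strictly higher payoff than II against every column: 8 > 3, 6 > 3.
So II is strictly dominated and the row player never plays it.

II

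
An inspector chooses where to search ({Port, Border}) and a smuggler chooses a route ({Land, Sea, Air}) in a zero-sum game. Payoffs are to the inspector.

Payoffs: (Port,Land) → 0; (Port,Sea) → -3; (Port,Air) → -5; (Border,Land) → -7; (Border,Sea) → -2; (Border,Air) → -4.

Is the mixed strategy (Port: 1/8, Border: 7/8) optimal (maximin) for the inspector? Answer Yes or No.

Against Land this mix gives (1/8)·0 + (7/8)·(-7) = -49/8.
Against Sea this mix gives (1/8)·(-3) + (7/8)·(-2) = -17/8.
Against Air this mix gives (1/8)·(-5) + (7/8)·(-4) = -33/8.
The smuggler will play Land, holding the inspector to -49/8. Shifting weight toward the row that does better against Land would raise this floor (the equalizing mix achieves -35/8 against both Land and Air), so the proposed strategy is not optimal.

No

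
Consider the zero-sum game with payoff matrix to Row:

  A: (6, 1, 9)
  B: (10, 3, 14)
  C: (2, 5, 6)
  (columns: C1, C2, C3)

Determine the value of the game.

Row minima: A → 1, B → 3, C → 2; maximin = 3.
Column maxima: C1 → 10, C2 → 5, C3 → 14; minimax = 5.
3 ≠ 5, so there is no saddle point; optimal play is mixed.
A is strictly dominated by B, so Row never plays it.
C3 is strictly dominated by C1 (it gives Row strictly more in every row), so Column never plays it.
On the remaining 2×2 (B, C vs C1, C2):
Let Row play B with probability p. Expected payoff against C1: 10p + 2(1−p) = 8p + 2; against C2: 3p + 5(1−p) = −2p + 5.
Setting these equal: 8p + 2 = −2p + 5 ⇒ 10p = 3 ⇒ p = 3/10, and the value is (8)·(3/10) + 2 = 22/5.
For Column: with q = P(C1), equating B's and C's payoffs gives 7q + 3 = −3q + 5 ⇒ q = 1/5.

22/5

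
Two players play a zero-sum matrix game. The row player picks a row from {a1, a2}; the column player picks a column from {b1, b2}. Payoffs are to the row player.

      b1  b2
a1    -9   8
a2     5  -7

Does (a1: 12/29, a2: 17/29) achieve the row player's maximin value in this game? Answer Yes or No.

Against b1 this mix gives (12/29)·(-9) + (17/29)·5 = -23/29.
Against b2 this mix gives (12/29)·8 + (17/29)·(-7) = -23/29.
All of the column player's active replies (b1, b2) yield -23/29, and no column does worse for the row player. The mix makes the column player indifferent and guarantees -23/29, so it is optimal.

Yes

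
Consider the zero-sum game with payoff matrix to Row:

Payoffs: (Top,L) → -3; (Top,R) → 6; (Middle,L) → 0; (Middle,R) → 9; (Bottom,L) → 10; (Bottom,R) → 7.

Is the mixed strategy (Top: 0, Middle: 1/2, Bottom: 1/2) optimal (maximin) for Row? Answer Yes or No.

No

Against L this mix gives (1/2)·0 + (1/2)·10 = 5.
Against R this mix gives (1/2)·9 + (1/2)·7 = 8.
Column will play L, holding Row to 5. Shifting weight toward the row that does better against L would raise this floor (the equalizing mix achieves 15/2 against both L and R), so the proposed strategy is not optimal.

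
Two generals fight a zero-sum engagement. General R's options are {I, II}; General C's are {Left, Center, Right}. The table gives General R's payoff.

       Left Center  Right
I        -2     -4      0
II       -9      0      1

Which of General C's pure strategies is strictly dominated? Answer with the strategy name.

Left holds General R's payoff strictly below Right in every row: -2 < 0, -9 < 1.
So Right is strictly dominated for General C.

Right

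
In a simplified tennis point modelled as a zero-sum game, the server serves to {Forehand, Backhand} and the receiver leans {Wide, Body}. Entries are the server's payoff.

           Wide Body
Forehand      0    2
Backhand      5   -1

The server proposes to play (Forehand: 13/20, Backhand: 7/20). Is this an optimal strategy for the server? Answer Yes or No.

No

Against Wide this mix gives (13/20)·0 + (7/20)·5 = 7/4.
Against Body this mix gives (13/20)·2 + (7/20)·(-1) = 19/20.
The receiver will play Body, holding the server to 19/20. Shifting weight toward the row that does better against Body would raise this floor (the equalizing mix achieves 5/4 against both Body and Wide), so the proposed strategy is not optimal.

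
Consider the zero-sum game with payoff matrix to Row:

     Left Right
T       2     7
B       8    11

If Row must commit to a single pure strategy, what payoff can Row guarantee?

8

Row minima: T → 2, B → 8.
The best of these is 8.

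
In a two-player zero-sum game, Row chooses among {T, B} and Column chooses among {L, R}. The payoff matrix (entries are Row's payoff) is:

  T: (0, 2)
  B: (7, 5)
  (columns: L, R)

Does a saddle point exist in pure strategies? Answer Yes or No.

Yes

Row minima: T → 0, B → 5; maximin = 5.
Column maxima: L → 7, R → 5; minimax = 5.
maximin = minimax = 5, so a saddle point exists.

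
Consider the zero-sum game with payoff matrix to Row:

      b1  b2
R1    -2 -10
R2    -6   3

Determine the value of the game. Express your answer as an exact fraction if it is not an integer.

-66/17

Row minima: R1 → -10, R2 → -6; maximin = -6.
Column maxima: b1 → -2, b2 → 3; minimax = -2.
-6 ≠ -2, so there is no saddle point; optimal play is mixed.
Let Row play R1 with probability p. Expected payoff against b1: (-2)p + (-6)(1−p) = 4p − 6; against b2: (-10)p + 3(1−p) = −13p + 3.
Setting these equal: 4p − 6 = −13p + 3 ⇒ 17p = 9 ⇒ p = 9/17, and the value is (4)·(9/17) − 6 = -66/17.
For Column: with q = P(b1), equating R1's and R2's payoffs gives 8q − 10 = −9q + 3 ⇒ q = 13/17.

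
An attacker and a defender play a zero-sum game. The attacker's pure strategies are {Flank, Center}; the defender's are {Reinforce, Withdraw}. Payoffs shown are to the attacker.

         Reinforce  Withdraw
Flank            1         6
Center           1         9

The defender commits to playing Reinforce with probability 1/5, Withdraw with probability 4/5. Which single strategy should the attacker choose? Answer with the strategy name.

Center

Expected payoff of Flank: (1/5)·1 + (4/5)·6 = 5.
Expected payoff of Center: (1/5)·1 + (4/5)·9 = 37/5.
The largest is 37/5, so the attacker's best response is Center.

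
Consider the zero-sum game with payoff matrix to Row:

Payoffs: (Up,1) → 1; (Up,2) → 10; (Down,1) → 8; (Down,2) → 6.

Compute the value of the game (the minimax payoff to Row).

Row minima: Up → 1, Down → 6; maximin = 6.
Column maxima: 1 → 8, 2 → 10; minimax = 8.
6 ≠ 8, so there is no saddle point; optimal play is mixed.
Let Row play Up with probability p. Expected payoff against 1: 1p + 8(1−p) = −7p + 8; against 2: 10p + 6(1−p) = 4p + 6.
Setting these equal: −7p + 8 = 4p + 6 ⇒ −11p = -2 ⇒ p = 2/11, and the value is (-7)·(2/11) + 8 = 74/11.
For Column: with q = P(1), equating Up's and Down's payoffs gives −9q + 10 = 2q + 6 ⇒ q = 4/11.

74/11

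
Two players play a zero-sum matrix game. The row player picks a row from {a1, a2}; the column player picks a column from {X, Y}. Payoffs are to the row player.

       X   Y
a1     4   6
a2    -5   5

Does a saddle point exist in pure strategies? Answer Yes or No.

Yes

Row minima: a1 → 4, a2 → -5; maximin = 4.
Column maxima: X → 4, Y → 6; minimax = 4.
maximin = minimax = 4, so a saddle point exists.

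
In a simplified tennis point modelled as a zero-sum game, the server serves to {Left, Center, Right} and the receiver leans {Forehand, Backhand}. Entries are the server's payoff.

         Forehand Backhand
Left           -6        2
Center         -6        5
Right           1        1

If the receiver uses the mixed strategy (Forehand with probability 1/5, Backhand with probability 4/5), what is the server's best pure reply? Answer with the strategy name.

Expected payoff of Left: (1/5)·(-6) + (4/5)·2 = 2/5.
Expected payoff of Center: (1/5)·(-6) + (4/5)·5 = 14/5.
Expected payoff of Right: (1/5)·1 + (4/5)·1 = 1.
The largest is 14/5, so the server's best response is Center.

Center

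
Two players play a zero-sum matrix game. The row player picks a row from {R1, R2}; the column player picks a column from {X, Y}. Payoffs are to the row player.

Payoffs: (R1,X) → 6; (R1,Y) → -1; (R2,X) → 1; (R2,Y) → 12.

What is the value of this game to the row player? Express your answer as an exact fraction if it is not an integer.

73/18

Row minima: R1 → -1, R2 → 1; maximin = 1.
Column maxima: X → 6, Y → 12; minimax = 6.
1 ≠ 6, so there is no saddle point; optimal play is mixed.
Let the row player play R1 with probability p. Expected payoff against X: 6p + 1(1−p) = 5p + 1; against Y: (-1)p + 12(1−p) = −13p + 12.
Setting these equal: 5p + 1 = −13p + 12 ⇒ 18p = 11 ⇒ p = 11/18, and the value is (5)·(11/18) + 1 = 73/18.
For the column player: with q = P(X), equating R1's and R2's payoffs gives 7q − 1 = −11q + 12 ⇒ q = 13/18.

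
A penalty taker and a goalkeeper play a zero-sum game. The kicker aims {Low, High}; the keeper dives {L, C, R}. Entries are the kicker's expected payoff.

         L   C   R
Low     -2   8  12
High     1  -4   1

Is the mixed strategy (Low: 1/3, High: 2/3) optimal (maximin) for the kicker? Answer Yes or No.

Against L this mix gives (1/3)·(-2) + (2/3)·1 = 0.
Against C this mix gives (1/3)·8 + (2/3)·(-4) = 0.
Against R this mix gives (1/3)·12 + (2/3)·1 = 14/3.
All of the keeper's active replies (L, C) yield 0, and no column does worse for the kicker. The mix makes the keeper indifferent and guarantees 0, so it is optimal.

Yes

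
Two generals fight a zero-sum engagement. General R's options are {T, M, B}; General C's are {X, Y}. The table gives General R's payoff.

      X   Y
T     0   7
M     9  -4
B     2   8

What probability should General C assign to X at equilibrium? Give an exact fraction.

12/19

Row minima: T → 0, M → -4, B → 2; maximin = 2.
Column maxima: X → 9, Y → 8; minimax = 8.
2 ≠ 8, so there is no saddle point; optimal play is mixed.
T is strictly dominated by B, so General R never plays it.
On the remaining 2×2 (M, B vs X, Y):
Let General R play M with probability p. Expected payoff against X: 9p + 2(1−p) = 7p + 2; against Y: (-4)p + 8(1−p) = −12p + 8.
Setting these equal: 7p + 2 = −12p + 8 ⇒ 19p = 6 ⇒ p = 6/19, and the value is (7)·(6/19) + 2 = 80/19.
For General C: with q = P(X), equating M's and B's payoffs gives 13q − 4 = −6q + 8 ⇒ q = 12/19.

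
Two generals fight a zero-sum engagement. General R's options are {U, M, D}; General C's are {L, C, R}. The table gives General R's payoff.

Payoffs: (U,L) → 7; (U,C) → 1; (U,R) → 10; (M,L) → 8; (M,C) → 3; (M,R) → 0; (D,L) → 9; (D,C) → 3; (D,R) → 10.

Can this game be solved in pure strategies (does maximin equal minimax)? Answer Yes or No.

Yes

Row minima: U → 1, M → 0, D → 3; maximin = 3.
Column maxima: L → 9, C → 3, R → 10; minimax = 3.
maximin = minimax = 3, so a saddle point exists.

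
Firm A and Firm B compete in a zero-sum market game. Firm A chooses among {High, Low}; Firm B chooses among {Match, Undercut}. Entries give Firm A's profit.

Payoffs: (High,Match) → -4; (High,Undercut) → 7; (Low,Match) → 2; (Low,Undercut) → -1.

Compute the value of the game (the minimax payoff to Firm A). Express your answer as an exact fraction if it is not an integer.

5/7

Row minima: High → -4, Low → -1; maximin = -1.
Column maxima: Match → 2, Undercut → 7; minimax = 2.
-1 ≠ 2, so there is no saddle point; optimal play is mixed.
Let Firm A play High with probability p. Expected payoff against Match: (-4)p + 2(1−p) = −6p + 2; against Undercut: 7p + (-1)(1−p) = 8p − 1.
Setting these equal: −6p + 2 = 8p − 1 ⇒ −14p = -3 ⇒ p = 3/14, and the value is (-6)·(3/14) + 2 = 5/7.
For Firm B: with q = P(Match), equating High's and Low's payoffs gives −11q + 7 = 3q − 1 ⇒ q = 4/7.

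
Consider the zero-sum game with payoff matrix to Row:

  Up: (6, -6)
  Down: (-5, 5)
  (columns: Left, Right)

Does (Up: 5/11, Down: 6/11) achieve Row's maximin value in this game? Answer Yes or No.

Against Left this mix gives (5/11)·6 + (6/11)·(-5) = 0.
Against Right this mix gives (5/11)·(-6) + (6/11)·5 = 0.
All of Column's active replies (Left, Right) yield 0, and no column does worse for Row. The mix makes Column indifferent and guarantees 0, so it is optimal.

Yes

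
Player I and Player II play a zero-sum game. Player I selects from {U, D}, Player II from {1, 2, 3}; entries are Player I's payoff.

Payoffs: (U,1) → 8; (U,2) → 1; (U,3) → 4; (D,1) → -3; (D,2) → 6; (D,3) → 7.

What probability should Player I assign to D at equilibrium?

7/16

Row minima: U → 1, D → -3; maximin = 1.
Column maxima: 1 → 8, 2 → 6, 3 → 7; minimax = 6.
1 ≠ 6, so there is no saddle point; optimal play is mixed.
3 is strictly dominated by 2 (it gives Player I strictly more in every row), so Player II never plays it.
On the remaining 2×2 (U, D vs 1, 2):
Let Player I play U with probability p. Expected payoff against 1: 8p + (-3)(1−p) = 11p − 3; against 2: 1p + 6(1−p) = −5p + 6.
Setting these equal: 11p − 3 = −5p + 6 ⇒ 16p = 9 ⇒ p = 9/16, and the value is (11)·(9/16) − 3 = 51/16.
For Player II: with q = P(1), equating U's and D's payoffs gives 7q + 1 = −9q + 6 ⇒ q = 5/16.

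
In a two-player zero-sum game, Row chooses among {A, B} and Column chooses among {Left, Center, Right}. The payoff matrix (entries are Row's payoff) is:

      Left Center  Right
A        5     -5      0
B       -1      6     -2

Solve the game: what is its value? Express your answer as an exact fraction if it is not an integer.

Row minima: A → -5, B → -2; maximin = -2.
Column maxima: Left → 5, Center → 6, Right → 0; minimax = 0.
-2 ≠ 0, so there is no saddle point; optimal play is mixed.
Left is strictly dominated by Right (it gives Row strictly more in every row), so Column never plays it.
On the remaining 2×2 (A, B vs Center, Right):
Let Row play A with probability p. Expected payoff against Center: (-5)p + 6(1−p) = −11p + 6; against Right: 0p + (-2)(1−p) = 2p − 2.
Setting these equal: −11p + 6 = 2p − 2 ⇒ −13p = -8 ⇒ p = 8/13, and the value is (-11)·(8/13) + 6 = -10/13.
For Column: with q = P(Center), equating A's and B's payoffs gives −5q = 8q − 2 ⇒ q = 2/13.

-10/13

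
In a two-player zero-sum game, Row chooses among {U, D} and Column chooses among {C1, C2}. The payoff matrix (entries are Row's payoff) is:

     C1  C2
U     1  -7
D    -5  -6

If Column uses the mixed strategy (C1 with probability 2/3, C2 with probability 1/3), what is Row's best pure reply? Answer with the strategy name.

Expected payoff of U: (2/3)·1 + (1/3)·(-7) = -5/3.
Expected payoff of D: (2/3)·(-5) + (1/3)·(-6) = -16/3.
The largest is -5/3, so Row's best response is U.

U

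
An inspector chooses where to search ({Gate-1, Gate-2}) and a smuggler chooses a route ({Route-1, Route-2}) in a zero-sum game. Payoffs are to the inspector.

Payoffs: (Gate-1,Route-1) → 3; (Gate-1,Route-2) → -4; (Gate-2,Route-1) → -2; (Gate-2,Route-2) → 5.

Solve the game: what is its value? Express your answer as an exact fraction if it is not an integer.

Row minima: Gate-1 → -4, Gate-2 → -2; maximin = -2.
Column maxima: Route-1 → 3, Route-2 → 5; minimax = 3.
-2 ≠ 3, so there is no saddle point; optimal play is mixed.
Let the inspector play Gate-1 with probability p. Expected payoff against Route-1: 3p + (-2)(1−p) = 5p − 2; against Route-2: (-4)p + 5(1−p) = −9p + 5.
Setting these equal: 5p − 2 = −9p + 5 ⇒ 14p = 7 ⇒ p = 1/2, and the value is (5)·(1/2) − 2 = 1/2.
For the smuggler: with q = P(Route-1), equating Gate-1's and Gate-2's payoffs gives 7q − 4 = −7q + 5 ⇒ q = 9/14.

1/2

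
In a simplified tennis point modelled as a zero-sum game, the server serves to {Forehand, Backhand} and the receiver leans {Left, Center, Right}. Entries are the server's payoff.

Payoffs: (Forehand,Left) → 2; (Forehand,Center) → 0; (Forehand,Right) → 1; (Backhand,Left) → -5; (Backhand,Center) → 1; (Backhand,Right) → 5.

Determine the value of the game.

Row minima: Forehand → 0, Backhand → -5; maximin = 0.
Column maxima: Left → 2, Center → 1, Right → 5; minimax = 1.
0 ≠ 1, so there is no saddle point; optimal play is mixed.
Right is strictly dominated by Center (it gives the server strictly more in every row), so the receiver never plays it.
On the remaining 2×2 (Forehand, Backhand vs Left, Center):
Let the server play Forehand with probability p. Expected payoff against Left: 2p + (-5)(1−p) = 7p − 5; against Center: 0p + 1(1−p) = −p + 1.
Setting these equal: 7p − 5 = −p + 1 ⇒ 8p = 6 ⇒ p = 3/4, and the value is (7)·(3/4) − 5 = 1/4.
For the receiver: with q = P(Left), equating Forehand's and Backhand's payoffs gives 2q = −6q + 1 ⇒ q = 1/8.

1/4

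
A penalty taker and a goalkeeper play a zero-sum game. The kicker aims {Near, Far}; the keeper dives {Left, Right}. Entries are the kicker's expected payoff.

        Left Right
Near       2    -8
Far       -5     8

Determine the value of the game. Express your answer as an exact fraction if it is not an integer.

Row minima: Near → -8, Far → -5; maximin = -5.
Column maxima: Left → 2, Right → 8; minimax = 2.
-5 ≠ 2, so there is no saddle point; optimal play is mixed.
Let the kicker play Near with probability p. Expected payoff against Left: 2p + (-5)(1−p) = 7p − 5; against Right: (-8)p + 8(1−p) = −16p + 8.
Setting these equal: 7p − 5 = −16p + 8 ⇒ 23p = 13 ⇒ p = 13/23, and the value is (7)·(13/23) − 5 = -24/23.
For the keeper: with q = P(Left), equating Near's and Far's payoffs gives 10q − 8 = −13q + 8 ⇒ q = 16/23.

-24/23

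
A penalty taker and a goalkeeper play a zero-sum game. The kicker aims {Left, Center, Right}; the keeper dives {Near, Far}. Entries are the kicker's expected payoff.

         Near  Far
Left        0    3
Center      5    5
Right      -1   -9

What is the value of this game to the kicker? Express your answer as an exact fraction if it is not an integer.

Row minima: Left → 0, Center → 5, Right → -9; maximin = 5.
Column maxima: Near → 5, Far → 5; minimax = 5.
Since maximin = minimax = 5, there is a saddle point and the value is 5.

5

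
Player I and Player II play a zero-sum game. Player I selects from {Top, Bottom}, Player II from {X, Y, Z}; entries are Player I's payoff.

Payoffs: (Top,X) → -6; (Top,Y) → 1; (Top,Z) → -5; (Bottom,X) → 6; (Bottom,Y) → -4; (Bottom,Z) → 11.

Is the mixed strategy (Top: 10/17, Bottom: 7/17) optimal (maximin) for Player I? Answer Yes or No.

Against X this mix gives (10/17)·(-6) + (7/17)·6 = -18/17.
Against Y this mix gives (10/17)·1 + (7/17)·(-4) = -18/17.
Against Z this mix gives (10/17)·(-5) + (7/17)·11 = 27/17.
All of Player II's active replies (X, Y) yield -18/17, and no column does worse for Player I. The mix makes Player II indifferent and guarantees -18/17, so it is optimal.

Yes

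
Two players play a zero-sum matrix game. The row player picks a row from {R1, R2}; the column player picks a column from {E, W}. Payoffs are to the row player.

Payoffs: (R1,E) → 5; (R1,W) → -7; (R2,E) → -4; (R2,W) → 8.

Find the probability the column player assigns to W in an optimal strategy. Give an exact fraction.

3/8

Row minima: R1 → -7, R2 → -4; maximin = -4.
Column maxima: E → 5, W → 8; minimax = 5.
-4 ≠ 5, so there is no saddle point; optimal play is mixed.
Let the row player play R1 with probability p. Expected payoff against E: 5p + (-4)(1−p) = 9p − 4; against W: (-7)p + 8(1−p) = −15p + 8.
Setting these equal: 9p − 4 = −15p + 8 ⇒ 24p = 12 ⇒ p = 1/2, and the value is (9)·(1/2) − 4 = 1/2.
For the column player: with q = P(E), equating R1's and R2's payoffs gives 12q − 7 = −12q + 8 ⇒ q = 5/8.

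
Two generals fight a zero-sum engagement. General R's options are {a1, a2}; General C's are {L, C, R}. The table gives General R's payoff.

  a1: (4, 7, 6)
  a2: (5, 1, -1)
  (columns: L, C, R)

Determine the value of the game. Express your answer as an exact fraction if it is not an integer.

Row minima: a1 → 4, a2 → -1; maximin = 4.
Column maxima: L → 5, C → 7, R → 6; minimax = 5.
4 ≠ 5, so there is no saddle point; optimal play is mixed.
C is strictly dominated by R (it gives General R strictly more in every row), so General C never plays it.
On the remaining 2×2 (a1, a2 vs L, R):
Let General R play a1 with probability p. Expected payoff against L: 4p + 5(1−p) = −p + 5; against R: 6p + (-1)(1−p) = 7p − 1.
Setting these equal: −p + 5 = 7p − 1 ⇒ −8p = -6 ⇒ p = 3/4, and the value is (-1)·(3/4) + 5 = 17/4.
For General C: with q = P(L), equating a1's and a2's payoffs gives −2q + 6 = 6q − 1 ⇒ q = 7/8.

17/4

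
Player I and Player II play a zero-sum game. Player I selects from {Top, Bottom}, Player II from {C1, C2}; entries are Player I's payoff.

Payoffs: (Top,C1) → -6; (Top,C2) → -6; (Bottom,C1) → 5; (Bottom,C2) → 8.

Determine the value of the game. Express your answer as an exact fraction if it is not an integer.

5

Row minima: Top → -6, Bottom → 5; maximin = 5.
Column maxima: C1 → 5, C2 → 8; minimax = 5.
Since maximin = minimax = 5, there is a saddle point and the value is 5.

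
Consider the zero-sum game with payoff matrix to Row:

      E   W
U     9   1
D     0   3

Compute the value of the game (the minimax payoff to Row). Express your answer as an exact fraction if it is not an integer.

27/11

Row minima: U → 1, D → 0; maximin = 1.
Column maxima: E → 9, W → 3; minimax = 3.
1 ≠ 3, so there is no saddle point; optimal play is mixed.
Let Row play U with probability p. Expected payoff against E: 9p + 0(1−p) = 9p; against W: 1p + 3(1−p) = −2p + 3.
Setting these equal: 9p = −2p + 3 ⇒ 11p = 3 ⇒ p = 3/11, and the value is (9)·(3/11) = 27/11.
For Column: with q = P(E), equating U's and D's payoffs gives 8q + 1 = −3q + 3 ⇒ q = 2/11.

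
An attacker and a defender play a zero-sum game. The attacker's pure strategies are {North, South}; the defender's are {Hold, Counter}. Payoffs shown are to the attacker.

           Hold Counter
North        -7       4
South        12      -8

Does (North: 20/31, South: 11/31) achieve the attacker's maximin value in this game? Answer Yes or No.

Yes

Against Hold this mix gives (20/31)·(-7) + (11/31)·12 = -8/31.
Against Counter this mix gives (20/31)·4 + (11/31)·(-8) = -8/31.
All of the defender's active replies (Hold, Counter) yield -8/31, and no column does worse for the attacker. The mix makes the defender indifferent and guarantees -8/31, so it is optimal.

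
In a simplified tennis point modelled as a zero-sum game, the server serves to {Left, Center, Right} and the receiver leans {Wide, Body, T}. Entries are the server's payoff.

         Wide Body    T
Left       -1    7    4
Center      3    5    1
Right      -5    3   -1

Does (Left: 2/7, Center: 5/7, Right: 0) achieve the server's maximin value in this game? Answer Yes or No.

Yes

Against Wide this mix gives (2/7)·(-1) + (5/7)·3 = 13/7.
Against Body this mix gives (2/7)·7 + (5/7)·5 = 39/7.
Against T this mix gives (2/7)·4 + (5/7)·1 = 13/7.
All of the receiver's active replies (Wide, T) yield 13/7, and no column does worse for the server. The mix makes the receiver indifferent and guarantees 13/7, so it is optimal.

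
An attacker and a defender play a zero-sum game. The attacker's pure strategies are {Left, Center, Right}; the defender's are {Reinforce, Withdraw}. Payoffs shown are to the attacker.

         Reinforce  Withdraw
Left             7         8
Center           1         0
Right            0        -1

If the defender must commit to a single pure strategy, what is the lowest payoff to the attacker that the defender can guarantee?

Column maxima: Reinforce → 7, Withdraw → 8.
The smallest of these is 7.

7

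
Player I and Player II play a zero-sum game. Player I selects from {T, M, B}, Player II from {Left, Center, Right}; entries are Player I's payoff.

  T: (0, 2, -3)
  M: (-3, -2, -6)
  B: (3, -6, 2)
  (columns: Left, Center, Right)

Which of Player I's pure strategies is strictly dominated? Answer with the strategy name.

M

T gives a strictly higher payoff than M against every column: 0 > -3, 2 > -2, -3 > -6.
So M is strictly dominated and Player I never plays it.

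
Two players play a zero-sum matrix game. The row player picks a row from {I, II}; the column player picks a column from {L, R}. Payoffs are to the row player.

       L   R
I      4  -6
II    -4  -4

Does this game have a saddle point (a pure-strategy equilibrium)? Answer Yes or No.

Yes

Row minima: I → -6, II → -4; maximin = -4.
Column maxima: L → 4, R → -4; minimax = -4.
maximin = minimax = -4, so a saddle point exists.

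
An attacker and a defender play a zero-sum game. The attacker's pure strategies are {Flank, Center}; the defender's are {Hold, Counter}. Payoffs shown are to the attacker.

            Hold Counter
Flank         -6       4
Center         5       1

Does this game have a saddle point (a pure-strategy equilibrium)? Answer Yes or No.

No

Row minima: Flank → -6, Center → 1; maximin = 1.
Column maxima: Hold → 5, Counter → 4; minimax = 4.
1 ≠ 4, so no pure-strategy equilibrium exists.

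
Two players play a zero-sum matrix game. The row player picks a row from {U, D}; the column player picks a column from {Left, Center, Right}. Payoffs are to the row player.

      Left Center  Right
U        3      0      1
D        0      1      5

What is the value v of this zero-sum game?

3/4

Row minima: U → 0, D → 0; maximin = 0.
Column maxima: Left → 3, Center → 1, Right → 5; minimax = 1.
0 ≠ 1, so there is no saddle point; optimal play is mixed.
Right is strictly dominated by Center (it gives the row player strictly more in every row), so the column player never plays it.
On the remaining 2×2 (U, D vs Left, Center):
Let the row player play U with probability p. Expected payoff against Left: 3p + 0(1−p) = 3p; against Center: 0p + 1(1−p) = −p + 1.
Setting these equal: 3p = −p + 1 ⇒ 4p = 1 ⇒ p = 1/4, and the value is (3)·(1/4) = 3/4.
For the column player: with q = P(Left), equating U's and D's payoffs gives 3q = −q + 1 ⇒ q = 1/4.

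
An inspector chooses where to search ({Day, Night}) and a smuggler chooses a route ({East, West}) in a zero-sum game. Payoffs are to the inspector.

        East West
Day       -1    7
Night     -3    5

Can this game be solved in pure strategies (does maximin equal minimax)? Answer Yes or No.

Yes

Row minima: Day → -1, Night → -3; maximin = -1.
Column maxima: East → -1, West → 7; minimax = -1.
maximin = minimax = -1, so a saddle point exists.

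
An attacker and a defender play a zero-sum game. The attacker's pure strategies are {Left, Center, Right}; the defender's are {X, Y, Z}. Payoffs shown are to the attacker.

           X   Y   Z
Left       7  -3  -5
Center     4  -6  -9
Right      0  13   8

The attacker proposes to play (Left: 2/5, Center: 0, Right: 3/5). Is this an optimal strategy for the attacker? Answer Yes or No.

Yes

Against X this mix gives (2/5)·7 + (3/5)·0 = 14/5.
Against Y this mix gives (2/5)·(-3) + (3/5)·13 = 33/5.
Against Z this mix gives (2/5)·(-5) + (3/5)·8 = 14/5.
All of the defender's active replies (X, Z) yield 14/5, and no column does worse for the attacker. The mix makes the defender indifferent and guarantees 14/5, so it is optimal.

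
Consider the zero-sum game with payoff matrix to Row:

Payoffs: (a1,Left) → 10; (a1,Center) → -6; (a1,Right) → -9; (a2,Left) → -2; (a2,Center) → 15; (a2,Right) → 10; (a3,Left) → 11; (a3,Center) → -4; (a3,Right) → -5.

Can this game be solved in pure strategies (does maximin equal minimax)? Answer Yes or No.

Row minima: a1 → -9, a2 → -2, a3 → -5; maximin = -2.
Column maxima: Left → 11, Center → 15, Right → 10; minimax = 10.
-2 ≠ 10, so no pure-strategy equilibrium exists.

No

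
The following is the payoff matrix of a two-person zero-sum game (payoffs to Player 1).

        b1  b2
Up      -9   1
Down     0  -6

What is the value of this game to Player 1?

Row minima: Up → -9, Down → -6; maximin = -6.
Column maxima: b1 → 0, b2 → 1; minimax = 0.
-6 ≠ 0, so there is no saddle point; optimal play is mixed.
Let Player 1 play Up with probability p. Expected payoff against b1: (-9)p + 0(1−p) = −9p; against b2: 1p + (-6)(1−p) = 7p − 6.
Setting these equal: −9p = 7p − 6 ⇒ −16p = -6 ⇒ p = 3/8, and the value is (-9)·(3/8) = -27/8.
For Player 2: with q = P(b1), equating Up's and Down's payoffs gives −10q + 1 = 6q − 6 ⇒ q = 7/16.

-27/8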